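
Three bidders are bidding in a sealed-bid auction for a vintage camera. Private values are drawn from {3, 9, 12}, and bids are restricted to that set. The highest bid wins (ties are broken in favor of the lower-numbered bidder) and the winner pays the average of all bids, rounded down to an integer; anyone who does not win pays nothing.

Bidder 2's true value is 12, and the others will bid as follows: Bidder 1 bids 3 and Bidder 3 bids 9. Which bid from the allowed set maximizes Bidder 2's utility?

Bid 3: loses, pays 0, utility 0.
Bid 9: wins, pays 7, utility 12 - 7 = 5.
Bid 12: wins, pays 8, utility 12 - 8 = 4.
The best choice is 9 with utility 5.

9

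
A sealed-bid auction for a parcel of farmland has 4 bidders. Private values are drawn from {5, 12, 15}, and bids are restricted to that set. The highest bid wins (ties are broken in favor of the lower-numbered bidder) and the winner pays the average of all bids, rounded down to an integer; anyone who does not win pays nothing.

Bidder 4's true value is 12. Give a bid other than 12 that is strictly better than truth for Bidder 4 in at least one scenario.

15

Suppose Bidder 1 bids 5, Bidder 2 bids 5 and Bidder 3 bids 12.
Bid 12: loses, pays 0, utility 0.
Bid 15: wins, pays 9, utility 12 - 9 = 3.
So bidding 15 beats truth here (3 > 0).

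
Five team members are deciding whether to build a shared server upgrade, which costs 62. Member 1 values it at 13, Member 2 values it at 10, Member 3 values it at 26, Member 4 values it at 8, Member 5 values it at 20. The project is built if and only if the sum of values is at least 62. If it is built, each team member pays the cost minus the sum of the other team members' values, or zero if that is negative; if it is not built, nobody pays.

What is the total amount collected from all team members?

Total value 77 ≥ cost 62, so it is built.
Member 1: others sum to 64; max(0, 62 - 64) = 0.
Member 2: others sum to 67; max(0, 62 - 67) = 0.
Member 3: others sum to 51; max(0, 62 - 51) = 11.
Member 4: others sum to 69; max(0, 62 - 69) = 0.
Member 5: others sum to 57; max(0, 62 - 57) = 5.
Total collected = 0 + 0 + 11 + 0 + 5 = 16.

16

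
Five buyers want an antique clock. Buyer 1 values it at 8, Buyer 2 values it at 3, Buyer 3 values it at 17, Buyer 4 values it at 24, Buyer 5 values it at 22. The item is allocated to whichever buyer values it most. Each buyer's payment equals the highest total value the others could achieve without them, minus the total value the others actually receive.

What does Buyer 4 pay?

Buyer 4 has the highest value and receives the item.
Without Buyer 4, the item would go to the next-highest value, 22, so the others could achieve 22.
With Buyer 4 present and winning, the others receive nothing, so their total is 0.
Payment = 22 - 0 = 22.

22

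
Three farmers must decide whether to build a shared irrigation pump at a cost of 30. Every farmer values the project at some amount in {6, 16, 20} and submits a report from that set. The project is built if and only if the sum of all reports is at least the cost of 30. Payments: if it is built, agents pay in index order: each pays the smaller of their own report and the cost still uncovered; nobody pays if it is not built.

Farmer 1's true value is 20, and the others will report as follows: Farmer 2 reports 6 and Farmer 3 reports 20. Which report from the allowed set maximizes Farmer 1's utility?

6

Report 6: project built, pays 6, utility 20 - 6 = 14.
Report 16: project built, pays 16, utility 20 - 16 = 4.
Report 20: project built, pays 20, utility 20 - 20 = 0.
The best choice is 6 with utility 14.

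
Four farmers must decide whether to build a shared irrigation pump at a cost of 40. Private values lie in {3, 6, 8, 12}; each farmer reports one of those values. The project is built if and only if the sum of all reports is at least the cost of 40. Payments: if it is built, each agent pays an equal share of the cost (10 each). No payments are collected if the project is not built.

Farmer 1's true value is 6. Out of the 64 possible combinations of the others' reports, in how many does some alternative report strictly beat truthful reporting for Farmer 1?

Others report (12, 12, 12): truth gives -4; report 3 gives 0 > -4. Violating.
Others report (3, 3, 3): truth gives 0; no alternative beats it.
Others report (3, 3, 6): truth gives 0; no alternative beats it.
(Checking all 64 profiles: 1 has a profitable deviation, 63 do not.)

1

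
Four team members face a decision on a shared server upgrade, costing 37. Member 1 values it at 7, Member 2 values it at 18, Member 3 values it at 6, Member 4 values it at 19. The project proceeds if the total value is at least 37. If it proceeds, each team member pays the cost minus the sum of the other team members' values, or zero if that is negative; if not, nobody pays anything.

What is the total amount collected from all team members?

Total value 50 ≥ cost 37, so it is built.
Member 1: others sum to 43; max(0, 37 - 43) = 0.
Member 2: others sum to 32; max(0, 37 - 32) = 5.
Member 3: others sum to 44; max(0, 37 - 44) = 0.
Member 4: others sum to 31; max(0, 37 - 31) = 6.
Total collected = 0 + 5 + 0 + 6 = 11.

11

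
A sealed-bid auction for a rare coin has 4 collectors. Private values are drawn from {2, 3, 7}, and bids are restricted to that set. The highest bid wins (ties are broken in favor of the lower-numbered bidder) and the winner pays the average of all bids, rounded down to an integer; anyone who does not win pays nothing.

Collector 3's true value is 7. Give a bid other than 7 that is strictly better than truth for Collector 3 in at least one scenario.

Suppose Collector 1 bids 2, Collector 2 bids 2 and Collector 4 bids 2.
Bid 7: wins, pays 3, utility 7 - 3 = 4.
Bid 3: wins, pays 2, utility 7 - 2 = 5.
So bidding 3 beats truth here (5 > 4).

3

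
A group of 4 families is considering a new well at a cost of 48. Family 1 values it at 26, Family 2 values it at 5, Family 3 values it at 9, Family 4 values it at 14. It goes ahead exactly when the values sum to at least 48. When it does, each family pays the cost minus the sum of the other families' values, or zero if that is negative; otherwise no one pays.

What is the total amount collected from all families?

31

Total value 54 ≥ cost 48, so it is built.
Family 1: others sum to 28; max(0, 48 - 28) = 20.
Family 2: others sum to 49; max(0, 48 - 49) = 0.
Family 3: others sum to 45; max(0, 48 - 45) = 3.
Family 4: others sum to 40; max(0, 48 - 40) = 8.
Total collected = 20 + 0 + 3 + 8 = 31.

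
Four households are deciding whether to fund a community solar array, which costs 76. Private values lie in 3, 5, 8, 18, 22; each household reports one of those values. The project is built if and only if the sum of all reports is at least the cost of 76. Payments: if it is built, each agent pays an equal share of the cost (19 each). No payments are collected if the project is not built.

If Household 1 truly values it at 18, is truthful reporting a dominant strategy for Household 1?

Consider the case where Household 2 reports 18, Household 3 reports 18 and Household 4 reports 22.
Truthful report 18: project built, pays 19, utility 18 - 19 = -1.
Report 3 instead: project not built, utility 0.
Since 0 > -1, reporting 3 is strictly better here, so truthful reporting is not dominant.

No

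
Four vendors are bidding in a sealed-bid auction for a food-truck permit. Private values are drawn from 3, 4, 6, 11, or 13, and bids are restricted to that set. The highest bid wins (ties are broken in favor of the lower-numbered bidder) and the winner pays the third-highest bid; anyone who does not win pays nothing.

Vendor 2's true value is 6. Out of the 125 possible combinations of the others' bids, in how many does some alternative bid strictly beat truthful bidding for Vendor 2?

24

Others bid (3, 3, 11): truth gives 0; bid 11 gives 3 > 0. Violating.
Others bid (3, 3, 13): truth gives 0; bid 13 gives 3 > 0. Violating.
Others bid (3, 4, 11): truth gives 0; bid 11 gives 2 > 0. Violating.
Others bid (3, 4, 13): truth gives 0; bid 13 gives 2 > 0. Violating.
Others bid (3, 3, 3): truth gives 3; no alternative beats it.
Others bid (3, 3, 4): truth gives 3; no alternative beats it.
(Checking all 125 profiles: 24 have a profitable deviation, 101 do not.)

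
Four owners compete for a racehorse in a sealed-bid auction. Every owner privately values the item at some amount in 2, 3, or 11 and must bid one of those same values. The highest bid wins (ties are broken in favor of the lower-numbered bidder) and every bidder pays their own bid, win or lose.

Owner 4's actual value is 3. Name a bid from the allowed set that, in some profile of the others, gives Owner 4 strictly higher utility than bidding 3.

2

Suppose Owner 1 bids 2, Owner 2 bids 2 and Owner 3 bids 3.
Bid 3: loses but pays 3, utility -3.
Bid 2: loses but pays 2, utility -2.
So bidding 2 beats truth here (-2 > -3).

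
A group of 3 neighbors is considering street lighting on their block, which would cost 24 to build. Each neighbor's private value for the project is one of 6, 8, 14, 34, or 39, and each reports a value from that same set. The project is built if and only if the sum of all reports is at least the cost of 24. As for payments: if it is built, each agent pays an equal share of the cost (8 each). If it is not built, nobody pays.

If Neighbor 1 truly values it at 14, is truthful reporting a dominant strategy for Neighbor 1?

Check each profile of the others' reports and compare truth against every alternative report.
Others report (6, 6): truth gives 6, best alternative gives 6.
Others report (6, 8): truth gives 6, best alternative gives 6.
Others report (6, 14): truth gives 6, best alternative gives 6.
Others report (6, 34): truth gives 6, best alternative gives 6.
Others report (6, 39): truth gives 6, best alternative gives 6.
Others report (8, 6): truth gives 6, best alternative gives 6.
(Remaining 19 profiles checked similarly; truth is weakly best in each.)
In every case the truthful report is at least as good as any alternative, so it is a dominant strategy.

Yes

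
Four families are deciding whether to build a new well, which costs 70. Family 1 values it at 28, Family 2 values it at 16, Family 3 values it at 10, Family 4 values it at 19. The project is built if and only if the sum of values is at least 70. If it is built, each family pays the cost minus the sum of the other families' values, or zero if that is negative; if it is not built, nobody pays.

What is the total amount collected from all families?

61

Total value 73 ≥ cost 70, so it is built.
Family 1: others sum to 45; max(0, 70 - 45) = 25.
Family 2: others sum to 57; max(0, 70 - 57) = 13.
Family 3: others sum to 63; max(0, 70 - 63) = 7.
Family 4: others sum to 54; max(0, 70 - 54) = 16.
Total collected = 25 + 13 + 7 + 16 = 61.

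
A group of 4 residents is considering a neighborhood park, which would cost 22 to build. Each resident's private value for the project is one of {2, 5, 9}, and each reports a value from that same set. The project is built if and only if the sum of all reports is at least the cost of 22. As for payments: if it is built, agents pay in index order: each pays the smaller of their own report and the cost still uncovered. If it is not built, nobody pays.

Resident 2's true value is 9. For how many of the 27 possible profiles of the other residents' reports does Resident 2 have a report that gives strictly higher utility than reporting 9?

10

Others report (2, 9, 9): truth gives 0; report 2 gives 7 > 0. Violating.
Others report (5, 5, 9): truth gives 0; report 5 gives 4 > 0. Violating.
Others report (5, 9, 5): truth gives 0; report 5 gives 4 > 0. Violating.
Others report (5, 9, 9): truth gives 0; report 2 gives 7 > 0. Violating.
Others report (2, 2, 2): truth gives 0; no alternative beats it.
Others report (2, 2, 5): truth gives 0; no alternative beats it.
(Checking all 27 profiles: 10 have a profitable deviation, 17 do not.)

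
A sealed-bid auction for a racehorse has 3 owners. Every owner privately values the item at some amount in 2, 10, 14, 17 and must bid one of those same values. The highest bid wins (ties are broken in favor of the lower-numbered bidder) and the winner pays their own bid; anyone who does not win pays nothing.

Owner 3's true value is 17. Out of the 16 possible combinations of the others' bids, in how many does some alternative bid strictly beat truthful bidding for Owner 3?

Others bid (2, 2): truth gives 0; bid 10 gives 7 > 0. Violating.
Others bid (2, 10): truth gives 0; bid 14 gives 3 > 0. Violating.
Others bid (10, 2): truth gives 0; bid 14 gives 3 > 0. Violating.
Others bid (10, 10): truth gives 0; bid 14 gives 3 > 0. Violating.
Others bid (2, 14): truth gives 0; no alternative beats it.
Others bid (2, 17): truth gives 0; no alternative beats it.
(Checking all 16 profiles: 4 have a profitable deviation, 12 do not.)

4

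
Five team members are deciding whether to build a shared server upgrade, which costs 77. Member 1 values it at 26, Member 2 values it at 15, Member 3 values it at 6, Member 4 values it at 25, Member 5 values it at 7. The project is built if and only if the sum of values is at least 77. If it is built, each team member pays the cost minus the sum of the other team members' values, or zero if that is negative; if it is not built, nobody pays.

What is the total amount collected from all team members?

69

Total value 79 ≥ cost 77, so it is built.
Member 1: others sum to 53; max(0, 77 - 53) = 24.
Member 2: others sum to 64; max(0, 77 - 64) = 13.
Member 3: others sum to 73; max(0, 77 - 73) = 4.
Member 4: others sum to 54; max(0, 77 - 54) = 23.
Member 5: others sum to 72; max(0, 77 - 72) = 5.
Total collected = 24 + 13 + 4 + 23 + 5 = 69.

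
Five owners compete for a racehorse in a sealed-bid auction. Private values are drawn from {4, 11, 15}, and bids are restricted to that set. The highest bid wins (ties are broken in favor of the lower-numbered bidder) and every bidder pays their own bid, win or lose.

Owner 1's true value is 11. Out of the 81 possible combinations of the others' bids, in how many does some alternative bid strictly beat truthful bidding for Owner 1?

Others bid (4, 4, 4, 4): truth gives 0; bid 4 gives 7 > 0. Violating.
Others bid (4, 4, 4, 15): truth gives -11; bid 4 gives -4 > -11. Violating.
Others bid (4, 4, 11, 15): truth gives -11; bid 4 gives -4 > -11. Violating.
Others bid (4, 4, 15, 4): truth gives -11; bid 4 gives -4 > -11. Violating.
Others bid (4, 4, 4, 11): truth gives 0; no alternative beats it.
Others bid (4, 4, 11, 4): truth gives 0; no alternative beats it.
(Checking all 81 profiles: 66 have a profitable deviation, 15 do not.)

66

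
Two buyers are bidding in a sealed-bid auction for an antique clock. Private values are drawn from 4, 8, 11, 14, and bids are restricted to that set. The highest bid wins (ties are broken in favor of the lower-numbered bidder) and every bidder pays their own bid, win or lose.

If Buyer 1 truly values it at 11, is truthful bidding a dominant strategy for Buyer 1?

Consider the case where Buyer 2 bids 4.
Truthful bid 11: wins, pays 11, utility 11 - 11 = 0.
Bid 4 instead: wins, pays 4, utility 11 - 4 = 7.
Since 7 > 0, bidding 4 is strictly better here, so truthful bidding is not dominant.

No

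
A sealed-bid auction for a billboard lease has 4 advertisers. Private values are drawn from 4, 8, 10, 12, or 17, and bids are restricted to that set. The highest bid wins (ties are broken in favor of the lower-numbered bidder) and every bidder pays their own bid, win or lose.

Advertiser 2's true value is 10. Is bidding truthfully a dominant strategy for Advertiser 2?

No

Consider the case where Advertiser 1 bids 4, Advertiser 3 bids 4 and Advertiser 4 bids 4.
Truthful bid 10: wins, pays 10, utility 10 - 10 = 0.
Bid 8 instead: wins, pays 8, utility 10 - 8 = 2.
Since 2 > 0, bidding 8 is strictly better here, so truthful bidding is not dominant.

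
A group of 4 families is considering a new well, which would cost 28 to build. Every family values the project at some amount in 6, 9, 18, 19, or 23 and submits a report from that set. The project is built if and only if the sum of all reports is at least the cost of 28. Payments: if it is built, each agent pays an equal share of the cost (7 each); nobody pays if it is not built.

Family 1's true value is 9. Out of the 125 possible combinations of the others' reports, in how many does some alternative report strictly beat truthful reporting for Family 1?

Others report (6, 6, 6): truth gives 0; report 18 gives 2 > 0. Violating.
Others report (6, 6, 9): truth gives 2; no alternative beats it.
Others report (6, 6, 18): truth gives 2; no alternative beats it.
(Checking all 125 profiles: 1 has a profitable deviation, 124 do not.)

1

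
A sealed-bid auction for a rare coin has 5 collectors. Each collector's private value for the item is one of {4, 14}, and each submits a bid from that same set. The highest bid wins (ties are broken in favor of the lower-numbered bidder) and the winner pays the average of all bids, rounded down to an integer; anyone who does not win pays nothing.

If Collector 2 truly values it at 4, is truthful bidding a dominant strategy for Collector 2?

Check each profile of the others' bids and compare truth against every alternative bid.
Others bid (4, 14, 14, 14): truth gives 0, best alternative gives -8.
Others bid (4, 4, 14, 14): truth gives 0, best alternative gives -6.
Others bid (4, 14, 4, 14): truth gives 0, best alternative gives -6.
Others bid (4, 14, 14, 4): truth gives 0, best alternative gives -6.
Others bid (4, 4, 4, 14): truth gives 0, best alternative gives -4.
Others bid (4, 4, 14, 4): truth gives 0, best alternative gives -4.
(Remaining 10 profiles checked similarly; truth is weakly best in each.)
In every case the truthful bid is at least as good as any alternative, so it is a dominant strategy.

Yes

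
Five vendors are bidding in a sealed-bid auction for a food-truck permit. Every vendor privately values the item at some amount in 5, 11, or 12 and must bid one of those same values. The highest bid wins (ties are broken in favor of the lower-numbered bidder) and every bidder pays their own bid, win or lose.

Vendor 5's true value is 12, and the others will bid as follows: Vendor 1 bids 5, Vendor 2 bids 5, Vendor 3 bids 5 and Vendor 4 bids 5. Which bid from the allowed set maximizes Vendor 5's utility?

Bid 5: loses but pays 5, utility -5.
Bid 11: wins, pays 11, utility 12 - 11 = 1.
Bid 12: wins, pays 12, utility 12 - 12 = 0.
The best choice is 11 with utility 1.

11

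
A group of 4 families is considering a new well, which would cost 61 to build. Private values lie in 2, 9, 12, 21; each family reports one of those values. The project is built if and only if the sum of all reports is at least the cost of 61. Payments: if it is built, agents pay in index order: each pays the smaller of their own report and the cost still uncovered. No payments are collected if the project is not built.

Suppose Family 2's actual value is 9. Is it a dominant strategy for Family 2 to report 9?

No

Consider the case where Family 1 reports 21, Family 3 reports 21 and Family 4 reports 21.
Truthful report 9: project built, pays 9, utility 9 - 9 = 0.
Report 2 instead: project built, pays 2, utility 9 - 2 = 7.
Since 7 > 0, reporting 2 is strictly better here, so truthful reporting is not dominant.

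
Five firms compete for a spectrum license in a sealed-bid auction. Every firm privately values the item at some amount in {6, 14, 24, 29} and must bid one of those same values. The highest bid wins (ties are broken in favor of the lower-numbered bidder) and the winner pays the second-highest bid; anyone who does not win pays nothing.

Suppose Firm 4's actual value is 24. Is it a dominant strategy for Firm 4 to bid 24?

Check each profile of the others' bids and compare truth against every alternative bid.
Others bid (6, 6, 6, 6): truth gives 18, best alternative gives 18.
Others bid (6, 6, 6, 14): truth gives 10, best alternative gives 10.
Others bid (6, 6, 14, 6): truth gives 10, best alternative gives 10.
Others bid (6, 6, 14, 14): truth gives 10, best alternative gives 10.
Others bid (6, 14, 6, 6): truth gives 10, best alternative gives 10.
Others bid (6, 14, 6, 14): truth gives 10, best alternative gives 10.
(Remaining 250 profiles checked similarly; truth is weakly best in each.)
In every case the truthful bid is at least as good as any alternative, so it is a dominant strategy.

Yes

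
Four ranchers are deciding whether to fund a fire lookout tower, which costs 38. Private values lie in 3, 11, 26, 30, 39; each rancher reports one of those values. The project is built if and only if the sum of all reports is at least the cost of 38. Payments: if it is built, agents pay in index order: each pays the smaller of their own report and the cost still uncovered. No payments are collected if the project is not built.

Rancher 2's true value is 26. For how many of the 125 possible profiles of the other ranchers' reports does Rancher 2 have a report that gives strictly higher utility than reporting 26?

Others report (3, 3, 26): truth gives 0; report 11 gives 15 > 0. Violating.
Others report (3, 3, 30): truth gives 0; report 3 gives 23 > 0. Violating.
Others report (3, 3, 39): truth gives 0; report 3 gives 23 > 0. Violating.
Others report (3, 11, 26): truth gives 0; report 3 gives 23 > 0. Violating.
Others report (3, 3, 3): truth gives 0; no alternative beats it.
Others report (3, 3, 11): truth gives 0; no alternative beats it.
(Checking all 125 profiles: 93 have a profitable deviation, 32 do not.)

93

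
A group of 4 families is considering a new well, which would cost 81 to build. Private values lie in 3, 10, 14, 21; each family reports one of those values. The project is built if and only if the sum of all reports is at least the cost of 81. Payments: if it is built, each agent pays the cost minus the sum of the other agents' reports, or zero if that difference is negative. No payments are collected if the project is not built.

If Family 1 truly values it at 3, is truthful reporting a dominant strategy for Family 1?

Yes

Check each profile of the others' reports and compare truth against every alternative report.
Others report (3, 3, 3): truth gives 0, best alternative gives 0.
Others report (3, 3, 10): truth gives 0, best alternative gives 0.
Others report (3, 3, 14): truth gives 0, best alternative gives 0.
Others report (3, 3, 21): truth gives 0, best alternative gives 0.
Others report (3, 10, 3): truth gives 0, best alternative gives 0.
Others report (3, 10, 10): truth gives 0, best alternative gives 0.
(Remaining 58 profiles checked similarly; truth is weakly best in each.)
In every case the truthful report is at least as good as any alternative, so it is a dominant strategy.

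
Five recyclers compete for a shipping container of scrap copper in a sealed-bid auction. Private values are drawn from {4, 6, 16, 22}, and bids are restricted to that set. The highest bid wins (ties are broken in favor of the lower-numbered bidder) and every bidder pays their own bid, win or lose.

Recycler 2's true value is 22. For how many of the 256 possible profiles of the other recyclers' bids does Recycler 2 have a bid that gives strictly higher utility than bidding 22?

Others bid (4, 4, 4, 4): truth gives 0; bid 6 gives 16 > 0. Violating.
Others bid (4, 4, 4, 6): truth gives 0; bid 6 gives 16 > 0. Violating.
Others bid (4, 4, 4, 16): truth gives 0; bid 16 gives 6 > 0. Violating.
Others bid (4, 4, 6, 4): truth gives 0; bid 6 gives 16 > 0. Violating.
Others bid (4, 4, 4, 22): truth gives 0; no alternative beats it.
Others bid (4, 4, 6, 22): truth gives 0; no alternative beats it.
(Checking all 256 profiles: 118 have a profitable deviation, 138 do not.)

118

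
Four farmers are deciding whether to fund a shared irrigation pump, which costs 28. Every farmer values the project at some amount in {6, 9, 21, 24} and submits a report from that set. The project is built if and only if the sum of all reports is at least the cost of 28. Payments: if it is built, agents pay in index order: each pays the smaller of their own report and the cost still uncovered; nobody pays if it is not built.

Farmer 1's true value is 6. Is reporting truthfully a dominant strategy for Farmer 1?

Yes

Check each profile of the others' reports and compare truth against every alternative report.
Others report (6, 6, 9): truth gives 0, best alternative gives -3.
Others report (6, 6, 21): truth gives 0, best alternative gives -3.
Others report (6, 6, 24): truth gives 0, best alternative gives -3.
Others report (6, 9, 6): truth gives 0, best alternative gives -3.
Others report (6, 9, 9): truth gives 0, best alternative gives -3.
Others report (6, 9, 21): truth gives 0, best alternative gives -3.
(Remaining 58 profiles checked similarly; truth is weakly best in each.)
In every case the truthful report is at least as good as any alternative, so it is a dominant strategy.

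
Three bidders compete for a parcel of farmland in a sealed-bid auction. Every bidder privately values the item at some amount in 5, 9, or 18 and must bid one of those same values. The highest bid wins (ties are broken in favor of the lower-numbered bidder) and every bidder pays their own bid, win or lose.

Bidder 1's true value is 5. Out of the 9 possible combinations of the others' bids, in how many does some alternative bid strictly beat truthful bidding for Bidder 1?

Others bid (5, 9): truth gives -5; bid 9 gives -4 > -5. Violating.
Others bid (9, 5): truth gives -5; bid 9 gives -4 > -5. Violating.
Others bid (9, 9): truth gives -5; bid 9 gives -4 > -5. Violating.
Others bid (5, 5): truth gives 0; no alternative beats it.
Others bid (5, 18): truth gives -5; no alternative beats it.
(Checking all 9 profiles: 3 have a profitable deviation, 6 do not.)

3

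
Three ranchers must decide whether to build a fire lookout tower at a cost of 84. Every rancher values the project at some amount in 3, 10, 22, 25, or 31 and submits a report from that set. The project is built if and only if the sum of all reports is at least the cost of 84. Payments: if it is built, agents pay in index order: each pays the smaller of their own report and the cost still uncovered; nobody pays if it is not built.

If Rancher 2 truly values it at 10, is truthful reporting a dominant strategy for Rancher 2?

Check each profile of the others' reports and compare truth against every alternative report.
Others report (3, 3): truth gives 0, best alternative gives 0.
Others report (3, 10): truth gives 0, best alternative gives 0.
Others report (3, 22): truth gives 0, best alternative gives 0.
Others report (3, 25): truth gives 0, best alternative gives 0.
Others report (3, 31): truth gives 0, best alternative gives 0.
Others report (10, 3): truth gives 0, best alternative gives 0.
(Remaining 19 profiles checked similarly; truth is weakly best in each.)
In every case the truthful report is at least as good as any alternative, so it is a dominant strategy.

Yes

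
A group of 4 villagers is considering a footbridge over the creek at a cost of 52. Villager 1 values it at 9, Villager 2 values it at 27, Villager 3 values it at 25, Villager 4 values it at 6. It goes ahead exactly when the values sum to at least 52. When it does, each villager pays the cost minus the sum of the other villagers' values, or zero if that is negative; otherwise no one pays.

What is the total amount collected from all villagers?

Total value 67 ≥ cost 52, so it is built.
Villager 1: others sum to 58; max(0, 52 - 58) = 0.
Villager 2: others sum to 40; max(0, 52 - 40) = 12.
Villager 3: others sum to 42; max(0, 52 - 42) = 10.
Villager 4: others sum to 61; max(0, 52 - 61) = 0.
Total collected = 0 + 12 + 10 + 0 = 22.

22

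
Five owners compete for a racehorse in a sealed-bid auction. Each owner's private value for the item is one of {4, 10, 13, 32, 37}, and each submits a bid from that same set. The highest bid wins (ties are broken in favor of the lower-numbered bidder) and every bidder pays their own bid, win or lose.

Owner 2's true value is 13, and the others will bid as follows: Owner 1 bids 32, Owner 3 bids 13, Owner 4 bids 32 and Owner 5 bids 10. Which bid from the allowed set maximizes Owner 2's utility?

Bid 4: loses but pays 4, utility -4.
Bid 10: loses but pays 10, utility -10.
Bid 13: loses but pays 13, utility -13.
Bid 32: loses but pays 32, utility -32.
Bid 37: wins, pays 37, utility 13 - 37 = -24.
The best choice is 4 with utility -4.

4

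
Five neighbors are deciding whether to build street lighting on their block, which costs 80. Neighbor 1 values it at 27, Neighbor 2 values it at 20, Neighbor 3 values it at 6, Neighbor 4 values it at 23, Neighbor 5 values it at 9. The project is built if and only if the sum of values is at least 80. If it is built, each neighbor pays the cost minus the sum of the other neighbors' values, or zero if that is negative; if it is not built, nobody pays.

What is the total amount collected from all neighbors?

60

Total value 85 ≥ cost 80, so it is built.
Neighbor 1: others sum to 58; max(0, 80 - 58) = 22.
Neighbor 2: others sum to 65; max(0, 80 - 65) = 15.
Neighbor 3: others sum to 79; max(0, 80 - 79) = 1.
Neighbor 4: others sum to 62; max(0, 80 - 62) = 18.
Neighbor 5: others sum to 76; max(0, 80 - 76) = 4.
Total collected = 22 + 15 + 1 + 18 + 4 = 60.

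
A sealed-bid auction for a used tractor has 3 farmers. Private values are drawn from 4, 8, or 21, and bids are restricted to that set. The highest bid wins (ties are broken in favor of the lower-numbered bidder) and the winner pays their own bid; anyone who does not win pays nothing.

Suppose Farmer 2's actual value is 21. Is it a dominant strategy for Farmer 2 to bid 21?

No

Consider the case where Farmer 1 bids 4 and Farmer 3 bids 4.
Truthful bid 21: wins, pays 21, utility 21 - 21 = 0.
Bid 8 instead: wins, pays 8, utility 21 - 8 = 13.
Since 13 > 0, bidding 8 is strictly better here, so truthful bidding is not dominant.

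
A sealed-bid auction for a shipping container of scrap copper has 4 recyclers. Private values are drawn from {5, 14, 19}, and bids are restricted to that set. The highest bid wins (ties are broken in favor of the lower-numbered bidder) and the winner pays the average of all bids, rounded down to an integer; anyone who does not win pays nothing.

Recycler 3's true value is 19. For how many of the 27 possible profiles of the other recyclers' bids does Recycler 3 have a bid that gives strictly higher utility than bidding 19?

Others bid (5, 5, 5): truth gives 11; bid 14 gives 12 > 11. Violating.
Others bid (5, 5, 14): truth gives 9; bid 14 gives 10 > 9. Violating.
Others bid (5, 5, 19): truth gives 7; no alternative beats it.
Others bid (5, 14, 5): truth gives 9; no alternative beats it.
(Checking all 27 profiles: 2 have a profitable deviation, 25 do not.)

2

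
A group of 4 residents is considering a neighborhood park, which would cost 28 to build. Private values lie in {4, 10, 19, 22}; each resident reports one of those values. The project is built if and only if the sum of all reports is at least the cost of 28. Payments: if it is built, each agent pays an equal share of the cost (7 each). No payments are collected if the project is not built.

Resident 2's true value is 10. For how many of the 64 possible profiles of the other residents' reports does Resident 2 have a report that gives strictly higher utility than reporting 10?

1

Others report (4, 4, 4): truth gives 0; report 19 gives 3 > 0. Violating.
Others report (4, 4, 10): truth gives 3; no alternative beats it.
Others report (4, 4, 19): truth gives 3; no alternative beats it.
(Checking all 64 profiles: 1 has a profitable deviation, 63 do not.)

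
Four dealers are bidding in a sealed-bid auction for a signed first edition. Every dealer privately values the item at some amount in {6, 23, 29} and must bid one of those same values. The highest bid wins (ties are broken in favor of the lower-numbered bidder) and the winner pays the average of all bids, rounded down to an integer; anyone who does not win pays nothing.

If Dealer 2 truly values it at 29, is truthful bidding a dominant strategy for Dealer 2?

No

Consider the case where Dealer 1 bids 6, Dealer 3 bids 6 and Dealer 4 bids 6.
Truthful bid 29: wins, pays 11, utility 29 - 11 = 18.
Bid 23 instead: wins, pays 10, utility 29 - 10 = 19.
Since 19 > 18, bidding 23 is strictly better here, so truthful bidding is not dominant.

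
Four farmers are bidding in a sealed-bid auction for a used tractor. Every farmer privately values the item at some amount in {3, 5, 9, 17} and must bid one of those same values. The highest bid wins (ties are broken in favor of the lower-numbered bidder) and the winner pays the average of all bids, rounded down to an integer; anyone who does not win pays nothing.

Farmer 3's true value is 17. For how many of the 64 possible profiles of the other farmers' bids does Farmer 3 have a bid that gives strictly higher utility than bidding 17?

Others bid (3, 3, 3): truth gives 11; bid 5 gives 14 > 11. Violating.
Others bid (3, 3, 5): truth gives 10; bid 5 gives 13 > 10. Violating.
Others bid (3, 3, 9): truth gives 9; bid 9 gives 11 > 9. Violating.
Others bid (3, 5, 3): truth gives 10; bid 9 gives 12 > 10. Violating.
Others bid (3, 3, 17): truth gives 7; no alternative beats it.
Others bid (3, 5, 17): truth gives 7; no alternative beats it.
(Checking all 64 profiles: 12 have a profitable deviation, 52 do not.)

12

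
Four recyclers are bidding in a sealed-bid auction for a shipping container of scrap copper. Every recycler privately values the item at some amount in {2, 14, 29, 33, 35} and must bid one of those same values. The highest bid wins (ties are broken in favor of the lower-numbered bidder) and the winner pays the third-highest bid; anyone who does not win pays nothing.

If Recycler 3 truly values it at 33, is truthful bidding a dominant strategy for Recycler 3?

Consider the case where Recycler 1 bids 2, Recycler 2 bids 2 and Recycler 4 bids 35.
Truthful bid 33: loses, pays 0, utility 0.
Bid 35 instead: wins, pays 2, utility 33 - 2 = 31.
Since 31 > 0, bidding 35 is strictly better here, so truthful bidding is not dominant.

No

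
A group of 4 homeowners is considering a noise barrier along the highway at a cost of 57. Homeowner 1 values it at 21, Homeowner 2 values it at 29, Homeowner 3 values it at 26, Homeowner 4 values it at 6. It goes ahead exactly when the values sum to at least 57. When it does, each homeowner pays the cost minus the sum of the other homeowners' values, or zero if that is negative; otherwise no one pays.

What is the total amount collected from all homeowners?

5

Total value 82 ≥ cost 57, so it is built.
Homeowner 1: others sum to 61; max(0, 57 - 61) = 0.
Homeowner 2: others sum to 53; max(0, 57 - 53) = 4.
Homeowner 3: others sum to 56; max(0, 57 - 56) = 1.
Homeowner 4: others sum to 76; max(0, 57 - 76) = 0.
Total collected = 0 + 4 + 1 + 0 = 5.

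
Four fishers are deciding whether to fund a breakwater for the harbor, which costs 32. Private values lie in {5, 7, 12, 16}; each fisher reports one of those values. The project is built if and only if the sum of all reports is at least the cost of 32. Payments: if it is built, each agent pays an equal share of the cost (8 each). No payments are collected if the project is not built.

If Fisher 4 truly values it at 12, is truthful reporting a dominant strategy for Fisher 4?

No

Consider the case where Fisher 1 reports 5, Fisher 2 reports 5 and Fisher 3 reports 7.
Truthful report 12: project not built, utility 0.
Report 16 instead: project built, pays 8, utility 12 - 8 = 4.
Since 4 > 0, reporting 16 is strictly better here, so truthful reporting is not dominant.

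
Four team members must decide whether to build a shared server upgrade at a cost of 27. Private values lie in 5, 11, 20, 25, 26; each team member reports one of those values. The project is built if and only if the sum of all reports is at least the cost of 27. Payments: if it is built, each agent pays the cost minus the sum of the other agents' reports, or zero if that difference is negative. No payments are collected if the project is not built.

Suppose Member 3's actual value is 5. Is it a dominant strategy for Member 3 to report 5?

Check each profile of the others' reports and compare truth against every alternative report.
Others report (5, 5, 11): truth gives 0, best alternative gives -1.
Others report (5, 11, 5): truth gives 0, best alternative gives -1.
Others report (11, 5, 5): truth gives 0, best alternative gives -1.
Others report (5, 5, 20): truth gives 5, best alternative gives 5.
Others report (5, 5, 25): truth gives 5, best alternative gives 5.
Others report (5, 5, 26): truth gives 5, best alternative gives 5.
(Remaining 119 profiles checked similarly; truth is weakly best in each.)
In every case the truthful report is at least as good as any alternative, so it is a dominant strategy.

Yes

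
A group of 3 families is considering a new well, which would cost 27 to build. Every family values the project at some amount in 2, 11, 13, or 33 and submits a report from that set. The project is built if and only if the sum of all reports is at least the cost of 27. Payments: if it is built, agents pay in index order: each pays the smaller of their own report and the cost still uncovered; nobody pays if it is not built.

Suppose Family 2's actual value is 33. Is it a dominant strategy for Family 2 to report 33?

Consider the case where Family 1 reports 2 and Family 3 reports 13.
Truthful report 33: project built, pays 25, utility 33 - 25 = 8.
Report 13 instead: project built, pays 13, utility 33 - 13 = 20.
Since 20 > 8, reporting 13 is strictly better here, so truthful reporting is not dominant.

No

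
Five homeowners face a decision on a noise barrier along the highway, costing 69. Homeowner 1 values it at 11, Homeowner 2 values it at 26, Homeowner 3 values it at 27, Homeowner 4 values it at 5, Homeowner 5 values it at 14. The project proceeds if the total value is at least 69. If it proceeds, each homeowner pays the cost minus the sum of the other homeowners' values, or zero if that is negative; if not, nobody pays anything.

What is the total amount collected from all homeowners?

Total value 83 ≥ cost 69, so it is built.
Homeowner 1: others sum to 72; max(0, 69 - 72) = 0.
Homeowner 2: others sum to 57; max(0, 69 - 57) = 12.
Homeowner 3: others sum to 56; max(0, 69 - 56) = 13.
Homeowner 4: others sum to 78; max(0, 69 - 78) = 0.
Homeowner 5: others sum to 69; max(0, 69 - 69) = 0.
Total collected = 0 + 12 + 13 + 0 + 0 = 25.

25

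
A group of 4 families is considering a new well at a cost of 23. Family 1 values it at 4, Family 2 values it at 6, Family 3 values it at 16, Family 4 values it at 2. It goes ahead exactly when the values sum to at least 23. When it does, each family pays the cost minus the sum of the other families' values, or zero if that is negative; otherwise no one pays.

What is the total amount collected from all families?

Total value 28 ≥ cost 23, so it is built.
Family 1: others sum to 24; max(0, 23 - 24) = 0.
Family 2: others sum to 22; max(0, 23 - 22) = 1.
Family 3: others sum to 12; max(0, 23 - 12) = 11.
Family 4: others sum to 26; max(0, 23 - 26) = 0.
Total collected = 0 + 1 + 11 + 0 = 12.

12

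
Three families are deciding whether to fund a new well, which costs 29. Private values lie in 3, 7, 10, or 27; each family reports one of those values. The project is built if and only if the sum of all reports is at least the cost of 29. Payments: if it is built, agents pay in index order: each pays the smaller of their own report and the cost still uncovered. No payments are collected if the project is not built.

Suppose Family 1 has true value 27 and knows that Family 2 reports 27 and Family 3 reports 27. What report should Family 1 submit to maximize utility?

3

Report 3: project built, pays 3, utility 27 - 3 = 24.
Report 7: project built, pays 7, utility 27 - 7 = 20.
Report 10: project built, pays 10, utility 27 - 10 = 17.
Report 27: project built, pays 27, utility 27 - 27 = 0.
The best choice is 3 with utility 24.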